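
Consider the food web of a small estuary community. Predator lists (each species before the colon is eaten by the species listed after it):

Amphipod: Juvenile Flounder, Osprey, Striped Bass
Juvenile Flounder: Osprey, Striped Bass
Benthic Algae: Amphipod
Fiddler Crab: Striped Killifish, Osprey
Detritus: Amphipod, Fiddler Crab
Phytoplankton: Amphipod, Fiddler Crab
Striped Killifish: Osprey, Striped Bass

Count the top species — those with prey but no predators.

Top species (has prey, but nothing eats it): Osprey, Striped Bass.
Count: 2.

2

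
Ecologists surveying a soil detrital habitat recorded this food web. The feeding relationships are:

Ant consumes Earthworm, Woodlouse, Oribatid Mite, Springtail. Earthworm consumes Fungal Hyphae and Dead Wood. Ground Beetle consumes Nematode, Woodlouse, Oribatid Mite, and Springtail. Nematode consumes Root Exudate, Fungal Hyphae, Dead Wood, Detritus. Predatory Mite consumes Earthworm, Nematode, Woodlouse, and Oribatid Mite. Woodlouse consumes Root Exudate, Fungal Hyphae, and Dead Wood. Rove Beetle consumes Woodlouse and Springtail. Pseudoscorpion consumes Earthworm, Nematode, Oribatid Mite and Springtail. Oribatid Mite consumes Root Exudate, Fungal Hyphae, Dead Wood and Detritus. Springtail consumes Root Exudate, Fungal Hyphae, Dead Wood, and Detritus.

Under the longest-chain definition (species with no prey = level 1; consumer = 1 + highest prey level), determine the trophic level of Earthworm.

Dead Wood has no prey (basal) → level 1.
Earthworm eats Dead Wood (level 1); other prey at levels: Fungal Hyphae 1 → level 2.

Trophic level 2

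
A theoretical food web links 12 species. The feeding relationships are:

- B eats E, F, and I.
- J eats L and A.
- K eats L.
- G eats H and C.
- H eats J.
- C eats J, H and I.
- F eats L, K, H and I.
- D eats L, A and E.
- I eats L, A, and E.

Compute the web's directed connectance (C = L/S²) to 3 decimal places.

C = 0.153

The web has S = 12 species and L = 22 feeding links.
C = L / S² = 22 / 144 = 0.1528 ≈ 0.153.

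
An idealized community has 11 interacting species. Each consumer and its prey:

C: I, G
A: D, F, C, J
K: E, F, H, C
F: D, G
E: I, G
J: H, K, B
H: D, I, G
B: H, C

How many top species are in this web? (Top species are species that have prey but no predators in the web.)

Top species (has prey, but nothing eats it): A.
Count: 1.

1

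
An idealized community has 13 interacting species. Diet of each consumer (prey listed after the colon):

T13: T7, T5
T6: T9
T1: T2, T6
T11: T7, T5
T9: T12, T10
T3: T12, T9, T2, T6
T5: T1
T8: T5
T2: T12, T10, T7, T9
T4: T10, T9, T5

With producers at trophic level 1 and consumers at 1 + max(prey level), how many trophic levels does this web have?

Producers (level 1): T12, T10, T7.
T12 → T9 → T2 → T1 → T5 → T4 gives T4 level 6.
No species has a prey at level 6, so no species reaches level 7.

6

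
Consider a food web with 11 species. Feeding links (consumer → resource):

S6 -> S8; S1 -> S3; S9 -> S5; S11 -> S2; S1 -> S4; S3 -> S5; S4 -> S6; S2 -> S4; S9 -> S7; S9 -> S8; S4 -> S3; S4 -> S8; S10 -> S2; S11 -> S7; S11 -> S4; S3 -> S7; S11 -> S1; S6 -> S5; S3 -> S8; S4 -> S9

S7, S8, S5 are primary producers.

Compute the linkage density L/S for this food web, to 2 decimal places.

There are L = 20 links among S = 11 species.
L/S = 20/11 = 1.8182 ≈ 1.82.

L/S = 1.82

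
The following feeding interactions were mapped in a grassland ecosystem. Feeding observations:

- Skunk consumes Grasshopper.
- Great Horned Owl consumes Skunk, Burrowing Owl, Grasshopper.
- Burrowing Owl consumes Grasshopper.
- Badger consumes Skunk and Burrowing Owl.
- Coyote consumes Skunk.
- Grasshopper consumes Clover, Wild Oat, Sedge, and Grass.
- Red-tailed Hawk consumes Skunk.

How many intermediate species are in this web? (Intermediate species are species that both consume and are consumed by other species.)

Intermediate species (has both prey and predators): Grasshopper, Skunk, Burrowing Owl.
Count: 3.

3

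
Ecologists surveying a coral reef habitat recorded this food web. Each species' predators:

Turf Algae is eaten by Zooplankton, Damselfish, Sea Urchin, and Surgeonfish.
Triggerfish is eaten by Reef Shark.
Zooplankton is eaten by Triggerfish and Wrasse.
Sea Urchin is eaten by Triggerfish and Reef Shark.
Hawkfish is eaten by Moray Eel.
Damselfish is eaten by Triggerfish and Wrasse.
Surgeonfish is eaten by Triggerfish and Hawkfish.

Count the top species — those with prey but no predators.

Top species (has prey, but nothing eats it): Wrasse, Reef Shark, Moray Eel.
Count: 3.

3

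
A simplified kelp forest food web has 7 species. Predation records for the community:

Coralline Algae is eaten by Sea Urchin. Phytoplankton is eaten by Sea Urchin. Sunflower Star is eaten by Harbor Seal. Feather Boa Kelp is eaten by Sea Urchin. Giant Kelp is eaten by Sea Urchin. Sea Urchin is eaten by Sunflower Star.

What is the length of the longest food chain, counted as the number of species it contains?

One longest chain: Feather Boa Kelp → Sea Urchin → Sunflower Star → Harbor Seal.
It has 4 species and 3 links.

4 species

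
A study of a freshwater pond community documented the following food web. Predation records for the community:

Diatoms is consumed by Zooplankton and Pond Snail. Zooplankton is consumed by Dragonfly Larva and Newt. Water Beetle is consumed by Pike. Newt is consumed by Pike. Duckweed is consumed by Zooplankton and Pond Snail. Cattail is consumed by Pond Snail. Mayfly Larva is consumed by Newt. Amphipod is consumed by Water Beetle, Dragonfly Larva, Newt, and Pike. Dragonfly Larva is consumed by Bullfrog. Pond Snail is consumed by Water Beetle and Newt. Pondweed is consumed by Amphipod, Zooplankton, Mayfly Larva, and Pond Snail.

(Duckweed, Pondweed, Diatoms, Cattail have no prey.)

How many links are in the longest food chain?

One longest chain: Duckweed → Pond Snail → Water Beetle → Pike.
It has 4 species and 3 links.

3 links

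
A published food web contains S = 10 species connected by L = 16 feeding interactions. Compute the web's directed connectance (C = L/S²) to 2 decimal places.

C = 0.16

The web has S = 10 species and L = 16 feeding links.
C = L / S² = 16 / 100 = 0.1600 ≈ 0.16.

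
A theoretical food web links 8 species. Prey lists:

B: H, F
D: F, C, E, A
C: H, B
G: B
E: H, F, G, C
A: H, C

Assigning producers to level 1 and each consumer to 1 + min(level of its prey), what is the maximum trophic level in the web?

Producers (level 1): H, F.
Following each consumer down to its lowest-level prey: H → B → G (levels 1 through 3).
All prey of G (B 2) are at level 2 or above, so G is at level 1 + 2 = 3.
Every consumer has at least one prey at level 2 or below, so none exceeds level 3.

3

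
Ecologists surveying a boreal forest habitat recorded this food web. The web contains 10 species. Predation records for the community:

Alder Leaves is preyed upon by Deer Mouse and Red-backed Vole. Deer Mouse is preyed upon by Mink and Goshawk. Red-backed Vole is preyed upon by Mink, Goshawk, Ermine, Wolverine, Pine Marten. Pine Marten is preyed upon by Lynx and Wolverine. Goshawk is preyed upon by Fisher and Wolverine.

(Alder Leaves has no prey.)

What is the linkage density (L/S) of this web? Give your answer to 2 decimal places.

There are L = 13 links among S = 10 species.
L/S = 13/10 = 1.3000 ≈ 1.30.

L/S = 1.30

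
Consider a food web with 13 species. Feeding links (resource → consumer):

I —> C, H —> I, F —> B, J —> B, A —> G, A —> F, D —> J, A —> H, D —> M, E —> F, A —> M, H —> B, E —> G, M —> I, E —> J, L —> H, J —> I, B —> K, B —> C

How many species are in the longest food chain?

One longest chain: A → H → I → C.
It has 4 species and 3 links.

4 species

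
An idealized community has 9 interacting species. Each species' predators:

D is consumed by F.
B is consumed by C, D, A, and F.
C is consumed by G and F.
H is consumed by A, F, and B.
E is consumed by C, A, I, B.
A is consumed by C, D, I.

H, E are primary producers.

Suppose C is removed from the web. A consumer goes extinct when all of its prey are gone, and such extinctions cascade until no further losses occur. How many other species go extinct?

Remove C.
Round 1: G (all prey gone) → extinct.
No further losses. Total secondary extinctions: 1.

1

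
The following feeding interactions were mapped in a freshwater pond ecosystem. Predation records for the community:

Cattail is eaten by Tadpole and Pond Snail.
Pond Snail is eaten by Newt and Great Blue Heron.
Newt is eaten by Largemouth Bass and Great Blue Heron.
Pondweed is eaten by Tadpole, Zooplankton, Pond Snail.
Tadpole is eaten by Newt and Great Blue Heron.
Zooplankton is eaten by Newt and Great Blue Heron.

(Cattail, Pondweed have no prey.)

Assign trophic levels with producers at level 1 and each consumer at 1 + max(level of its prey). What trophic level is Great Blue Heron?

Pondweed is a producer → level 1.
Zooplankton eats Pondweed → level 2.
Newt eats Zooplankton (level 2); other prey at levels: Tadpole 2, Pond Snail 2 → level 3.
Great Blue Heron eats Newt (level 3); other prey at levels: Zooplankton 2, Tadpole 2, Pond Snail 2 → level 4.

Trophic level 4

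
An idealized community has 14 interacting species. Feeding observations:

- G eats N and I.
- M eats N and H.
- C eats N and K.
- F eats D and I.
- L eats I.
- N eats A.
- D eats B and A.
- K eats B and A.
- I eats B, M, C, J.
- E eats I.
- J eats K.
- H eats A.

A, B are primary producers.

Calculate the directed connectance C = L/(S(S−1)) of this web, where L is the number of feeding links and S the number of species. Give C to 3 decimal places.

C = 0.115

The web has S = 14 species and L = 21 feeding links.
C = L / (S(S−1)) = 21 / 182 = 0.1154 ≈ 0.115.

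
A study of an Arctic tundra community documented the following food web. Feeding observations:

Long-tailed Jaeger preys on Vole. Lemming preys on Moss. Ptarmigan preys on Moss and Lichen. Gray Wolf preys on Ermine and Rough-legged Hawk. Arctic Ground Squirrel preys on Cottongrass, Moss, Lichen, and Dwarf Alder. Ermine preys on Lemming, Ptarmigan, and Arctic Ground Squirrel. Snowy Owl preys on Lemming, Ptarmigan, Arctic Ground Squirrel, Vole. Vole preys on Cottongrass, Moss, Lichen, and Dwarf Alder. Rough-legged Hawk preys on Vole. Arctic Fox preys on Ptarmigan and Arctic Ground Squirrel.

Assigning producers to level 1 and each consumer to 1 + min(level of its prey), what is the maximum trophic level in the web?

Producers (level 1): Moss, Cottongrass, Lichen, Dwarf Alder.
Following each consumer down to its lowest-level prey: Moss → Arctic Ground Squirrel → Ermine → Gray Wolf (levels 1 through 4).
All prey of Gray Wolf (Ermine 3, Rough-legged Hawk 3) are at level 3 or above, so Gray Wolf is at level 1 + 3 = 4.
Every consumer has at least one prey at level 3 or below, so none exceeds level 4.

4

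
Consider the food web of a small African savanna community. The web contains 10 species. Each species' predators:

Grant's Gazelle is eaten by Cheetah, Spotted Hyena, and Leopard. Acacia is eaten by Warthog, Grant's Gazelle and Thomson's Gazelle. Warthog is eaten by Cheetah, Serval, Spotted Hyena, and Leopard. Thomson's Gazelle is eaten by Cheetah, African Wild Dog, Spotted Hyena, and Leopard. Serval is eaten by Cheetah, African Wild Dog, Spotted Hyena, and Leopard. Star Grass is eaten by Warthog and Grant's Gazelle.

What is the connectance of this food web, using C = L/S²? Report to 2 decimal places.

The web has S = 10 species and L = 20 feeding links.
C = L / S² = 20 / 100 = 0.2000 ≈ 0.20.

C = 0.20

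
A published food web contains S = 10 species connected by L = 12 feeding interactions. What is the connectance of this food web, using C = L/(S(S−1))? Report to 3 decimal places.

C = 0.133

The web has S = 10 species and L = 12 feeding links.
C = L / (S(S−1)) = 12 / 90 = 0.1333 ≈ 0.133.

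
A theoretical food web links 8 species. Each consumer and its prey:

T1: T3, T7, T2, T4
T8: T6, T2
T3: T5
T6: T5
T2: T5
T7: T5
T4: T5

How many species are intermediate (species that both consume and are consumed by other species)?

5

Intermediate species (has both prey and predators): T3, T6, T7, T2, T4.
Count: 5.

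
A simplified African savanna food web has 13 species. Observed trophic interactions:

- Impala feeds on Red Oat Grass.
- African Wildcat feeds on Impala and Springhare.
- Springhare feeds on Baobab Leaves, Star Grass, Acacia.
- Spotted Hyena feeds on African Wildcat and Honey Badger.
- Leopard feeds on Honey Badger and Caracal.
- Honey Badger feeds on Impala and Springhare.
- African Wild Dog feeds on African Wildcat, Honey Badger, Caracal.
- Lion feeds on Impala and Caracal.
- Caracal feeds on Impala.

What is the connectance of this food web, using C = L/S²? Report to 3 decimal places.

C = 0.107

The web has S = 13 species and L = 18 feeding links.
C = L / S² = 18 / 169 = 0.1065 ≈ 0.107.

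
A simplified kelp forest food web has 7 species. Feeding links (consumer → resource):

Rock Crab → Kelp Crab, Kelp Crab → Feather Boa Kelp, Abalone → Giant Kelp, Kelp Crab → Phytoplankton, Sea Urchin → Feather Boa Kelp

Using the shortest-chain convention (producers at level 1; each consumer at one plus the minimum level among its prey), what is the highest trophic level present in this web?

3

Producers (level 1): Giant Kelp, Feather Boa Kelp, Phytoplankton.
Following each consumer down to its lowest-level prey: Feather Boa Kelp → Kelp Crab → Rock Crab (levels 1 through 3).
All prey of Rock Crab (Kelp Crab 2) are at level 2 or above, so Rock Crab is at level 1 + 2 = 3.
Every consumer has at least one prey at level 2 or below, so none exceeds level 3.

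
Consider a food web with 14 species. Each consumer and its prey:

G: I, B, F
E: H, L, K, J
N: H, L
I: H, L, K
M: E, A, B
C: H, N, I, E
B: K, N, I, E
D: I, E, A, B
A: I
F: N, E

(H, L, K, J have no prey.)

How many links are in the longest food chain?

One longest chain: H → N → B → G.
It has 4 species and 3 links.

3 links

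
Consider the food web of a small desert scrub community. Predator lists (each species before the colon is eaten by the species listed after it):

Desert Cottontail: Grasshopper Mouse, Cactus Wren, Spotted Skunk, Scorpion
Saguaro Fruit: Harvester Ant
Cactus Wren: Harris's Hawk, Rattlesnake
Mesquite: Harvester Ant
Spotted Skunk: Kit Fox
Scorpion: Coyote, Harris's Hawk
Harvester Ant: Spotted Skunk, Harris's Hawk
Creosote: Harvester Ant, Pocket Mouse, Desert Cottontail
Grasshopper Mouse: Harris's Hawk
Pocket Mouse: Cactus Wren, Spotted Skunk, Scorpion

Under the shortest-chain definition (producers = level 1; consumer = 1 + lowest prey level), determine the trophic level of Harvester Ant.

Creosote is a producer → level 1.
Harvester Ant eats Creosote → level 2.

Trophic level 2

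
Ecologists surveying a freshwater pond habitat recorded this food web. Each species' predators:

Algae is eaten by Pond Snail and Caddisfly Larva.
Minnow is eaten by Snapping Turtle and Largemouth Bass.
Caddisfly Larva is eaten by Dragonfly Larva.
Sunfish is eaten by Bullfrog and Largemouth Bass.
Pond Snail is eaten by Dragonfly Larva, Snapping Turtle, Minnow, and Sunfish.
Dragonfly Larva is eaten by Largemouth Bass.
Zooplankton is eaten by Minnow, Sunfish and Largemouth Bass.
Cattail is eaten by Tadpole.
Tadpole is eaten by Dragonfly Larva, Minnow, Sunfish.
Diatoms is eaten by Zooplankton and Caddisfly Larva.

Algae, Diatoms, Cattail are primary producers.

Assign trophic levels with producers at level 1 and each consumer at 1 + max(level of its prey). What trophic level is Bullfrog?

Algae is a producer → level 1.
Pond Snail eats Algae → level 2.
Sunfish eats Pond Snail (level 2); other prey at levels: Tadpole 2, Zooplankton 2 → level 3.
Bullfrog eats Sunfish → level 4.

Trophic level 4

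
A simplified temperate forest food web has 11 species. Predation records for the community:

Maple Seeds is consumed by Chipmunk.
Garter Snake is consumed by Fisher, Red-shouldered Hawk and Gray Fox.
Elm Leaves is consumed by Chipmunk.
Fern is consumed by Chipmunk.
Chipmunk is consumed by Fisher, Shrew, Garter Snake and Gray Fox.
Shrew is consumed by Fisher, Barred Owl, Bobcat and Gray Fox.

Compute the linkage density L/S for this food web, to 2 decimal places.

L/S = 1.27

There are L = 14 links among S = 11 species.
L/S = 14/11 = 1.2727 ≈ 1.27.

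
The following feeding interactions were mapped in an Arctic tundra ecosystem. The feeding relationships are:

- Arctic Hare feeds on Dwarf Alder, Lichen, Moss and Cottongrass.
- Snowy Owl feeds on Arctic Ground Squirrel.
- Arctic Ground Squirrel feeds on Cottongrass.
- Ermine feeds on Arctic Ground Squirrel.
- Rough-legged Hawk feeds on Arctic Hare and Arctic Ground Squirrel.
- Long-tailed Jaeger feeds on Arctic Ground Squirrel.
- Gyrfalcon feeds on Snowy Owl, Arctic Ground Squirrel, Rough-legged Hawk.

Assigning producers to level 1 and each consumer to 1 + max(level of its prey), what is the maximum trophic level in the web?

4

Producers (level 1): Dwarf Alder, Moss, Lichen, Cottongrass.
Cottongrass → Arctic Ground Squirrel → Snowy Owl → Gyrfalcon gives Gyrfalcon level 4.
No species has a prey at level 4, so no species reaches level 5.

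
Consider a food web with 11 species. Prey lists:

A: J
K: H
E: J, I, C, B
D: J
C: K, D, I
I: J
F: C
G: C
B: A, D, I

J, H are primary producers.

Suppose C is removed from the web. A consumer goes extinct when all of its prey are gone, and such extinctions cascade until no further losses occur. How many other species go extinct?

2

Remove C.
Round 1: F (all prey gone), G (all prey gone) → extinct.
No further losses. Total secondary extinctions: 2.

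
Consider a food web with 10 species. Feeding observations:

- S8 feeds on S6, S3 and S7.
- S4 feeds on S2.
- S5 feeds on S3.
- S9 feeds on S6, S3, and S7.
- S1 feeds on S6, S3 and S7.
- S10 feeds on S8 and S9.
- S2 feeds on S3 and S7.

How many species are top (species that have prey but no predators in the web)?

Top species (has prey, but nothing eats it): S1, S5, S4, S10.
Count: 4.

4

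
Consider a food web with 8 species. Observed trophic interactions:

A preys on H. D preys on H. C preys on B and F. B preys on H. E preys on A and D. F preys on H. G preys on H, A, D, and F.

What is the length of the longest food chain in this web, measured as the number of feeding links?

One longest chain: H → F → C.
It has 3 species and 2 links.

2 links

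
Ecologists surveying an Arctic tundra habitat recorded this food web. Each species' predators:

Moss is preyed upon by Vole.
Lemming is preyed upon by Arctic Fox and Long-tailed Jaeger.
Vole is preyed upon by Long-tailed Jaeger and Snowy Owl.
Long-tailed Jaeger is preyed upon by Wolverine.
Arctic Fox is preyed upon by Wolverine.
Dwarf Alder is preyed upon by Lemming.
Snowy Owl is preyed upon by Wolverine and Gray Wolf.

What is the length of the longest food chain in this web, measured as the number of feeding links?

One longest chain: Dwarf Alder → Lemming → Long-tailed Jaeger → Wolverine.
It has 4 species and 3 links.

3 links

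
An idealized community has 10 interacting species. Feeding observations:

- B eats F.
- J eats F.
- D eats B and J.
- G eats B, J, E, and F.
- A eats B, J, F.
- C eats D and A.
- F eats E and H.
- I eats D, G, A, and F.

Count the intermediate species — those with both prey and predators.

6

Intermediate species (has both prey and predators): F, J, B, G, A, D.
Count: 6.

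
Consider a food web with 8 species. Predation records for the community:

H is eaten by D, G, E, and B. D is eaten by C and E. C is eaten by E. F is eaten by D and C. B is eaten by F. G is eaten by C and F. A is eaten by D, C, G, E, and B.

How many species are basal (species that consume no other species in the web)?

2

Basal species (no prey listed): H, A.
Count: 2.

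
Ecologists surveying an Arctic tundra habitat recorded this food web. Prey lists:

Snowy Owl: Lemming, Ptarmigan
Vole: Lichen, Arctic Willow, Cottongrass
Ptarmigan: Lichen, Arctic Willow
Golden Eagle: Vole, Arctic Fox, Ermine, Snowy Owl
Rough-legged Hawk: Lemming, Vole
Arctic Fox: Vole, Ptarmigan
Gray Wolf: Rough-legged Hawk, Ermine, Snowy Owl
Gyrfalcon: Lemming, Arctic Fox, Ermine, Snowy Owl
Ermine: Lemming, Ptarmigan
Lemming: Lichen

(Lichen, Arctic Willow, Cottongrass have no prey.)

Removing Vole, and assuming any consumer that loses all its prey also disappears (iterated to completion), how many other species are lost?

0

Remove Vole.
Every predator of it retains at least one other prey: Rough-legged Hawk still has Lemming; Arctic Fox still has Ptarmigan; Golden Eagle still has Arctic Fox, Ermine, Snowy Owl.
No consumer loses all prey, so no secondary extinctions occur.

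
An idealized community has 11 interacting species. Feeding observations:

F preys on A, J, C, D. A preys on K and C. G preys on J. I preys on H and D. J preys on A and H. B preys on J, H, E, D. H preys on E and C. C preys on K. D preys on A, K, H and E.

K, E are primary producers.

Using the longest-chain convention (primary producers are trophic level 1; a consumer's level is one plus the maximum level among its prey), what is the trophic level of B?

K is a producer → level 1.
C eats K → level 2.
A eats C (level 2); other prey at levels: K 1 → level 3.
J eats A (level 3); other prey at levels: H 3 → level 4.
B eats J (level 4); other prey at levels: E 1, H 3, D 4 → level 5.

Trophic level 5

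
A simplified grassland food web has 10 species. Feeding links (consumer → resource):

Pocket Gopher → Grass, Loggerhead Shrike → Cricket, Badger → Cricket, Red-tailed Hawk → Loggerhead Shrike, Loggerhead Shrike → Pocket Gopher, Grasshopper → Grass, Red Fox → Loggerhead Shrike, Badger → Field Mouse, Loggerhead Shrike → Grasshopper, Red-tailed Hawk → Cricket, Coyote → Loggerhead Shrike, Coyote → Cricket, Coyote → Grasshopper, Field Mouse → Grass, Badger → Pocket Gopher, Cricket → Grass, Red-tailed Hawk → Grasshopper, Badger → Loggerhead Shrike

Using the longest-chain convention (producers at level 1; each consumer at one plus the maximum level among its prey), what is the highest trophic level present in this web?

Producers (level 1): Grass.
Grass → Pocket Gopher → Loggerhead Shrike → Red Fox gives Red Fox level 4.
No species has a prey at level 4, so no species reaches level 5.

4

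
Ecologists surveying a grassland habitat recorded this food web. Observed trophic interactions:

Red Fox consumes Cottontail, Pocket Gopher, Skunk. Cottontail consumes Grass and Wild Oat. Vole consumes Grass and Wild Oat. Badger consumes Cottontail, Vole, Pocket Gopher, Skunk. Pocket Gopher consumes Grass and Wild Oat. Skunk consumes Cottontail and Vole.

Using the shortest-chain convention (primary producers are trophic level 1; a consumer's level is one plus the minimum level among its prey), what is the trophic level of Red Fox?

Grass is a producer → level 1.
Pocket Gopher eats Grass → level 2.
Red Fox eats Pocket Gopher → level 3.
No prey of Red Fox is below level 2, so 3 is the minimum.

Trophic level 3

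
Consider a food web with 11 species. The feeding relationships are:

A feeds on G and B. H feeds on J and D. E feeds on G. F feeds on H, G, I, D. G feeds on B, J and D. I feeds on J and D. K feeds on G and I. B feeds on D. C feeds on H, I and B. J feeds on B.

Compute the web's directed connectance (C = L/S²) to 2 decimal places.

C = 0.17

The web has S = 11 species and L = 21 feeding links.
C = L / S² = 21 / 121 = 0.1736 ≈ 0.17.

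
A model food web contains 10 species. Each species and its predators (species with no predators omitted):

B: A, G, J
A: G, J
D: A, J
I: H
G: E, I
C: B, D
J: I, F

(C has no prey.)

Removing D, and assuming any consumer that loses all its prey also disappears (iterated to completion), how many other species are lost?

Remove D.
Every predator of it retains at least one other prey: A still has B; J still has B, A.
No consumer loses all prey, so no secondary extinctions occur.

0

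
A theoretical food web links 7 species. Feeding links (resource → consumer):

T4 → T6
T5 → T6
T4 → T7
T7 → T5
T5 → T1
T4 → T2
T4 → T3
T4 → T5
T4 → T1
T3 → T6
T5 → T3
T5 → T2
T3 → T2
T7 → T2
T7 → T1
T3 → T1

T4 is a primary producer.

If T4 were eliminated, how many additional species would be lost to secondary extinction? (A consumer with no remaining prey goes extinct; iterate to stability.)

Remove T4.
Round 1: T7 (all prey gone) → extinct.
Round 2: T5 (all prey gone) → extinct.
Round 3: T3 (all prey gone) → extinct.
Round 4: T2 (all prey gone), T1 (all prey gone), T6 (all prey gone) → extinct.
No further losses. Total secondary extinctions: 6.

6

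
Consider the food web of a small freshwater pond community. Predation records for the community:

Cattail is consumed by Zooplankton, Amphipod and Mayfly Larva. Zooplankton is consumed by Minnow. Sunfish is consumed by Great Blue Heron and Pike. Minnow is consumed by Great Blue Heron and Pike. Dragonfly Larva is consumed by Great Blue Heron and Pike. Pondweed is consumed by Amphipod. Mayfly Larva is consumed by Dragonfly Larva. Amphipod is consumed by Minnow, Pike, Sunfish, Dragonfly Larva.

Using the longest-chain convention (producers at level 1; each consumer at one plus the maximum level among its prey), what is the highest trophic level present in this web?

4

Producers (level 1): Pondweed, Cattail.
Pondweed → Amphipod → Sunfish → Pike gives Pike level 4.
No species has a prey at level 4, so no species reaches level 5.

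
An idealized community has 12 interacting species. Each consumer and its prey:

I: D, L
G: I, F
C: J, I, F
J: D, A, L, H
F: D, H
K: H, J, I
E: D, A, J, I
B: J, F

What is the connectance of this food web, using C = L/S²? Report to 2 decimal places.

The web has S = 12 species and L = 22 feeding links.
C = L / S² = 22 / 144 = 0.1528 ≈ 0.15.

C = 0.15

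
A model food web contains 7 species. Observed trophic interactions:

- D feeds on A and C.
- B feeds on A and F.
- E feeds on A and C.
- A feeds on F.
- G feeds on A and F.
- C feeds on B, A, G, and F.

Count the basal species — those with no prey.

Basal species (no prey listed): F.
Count: 1.

1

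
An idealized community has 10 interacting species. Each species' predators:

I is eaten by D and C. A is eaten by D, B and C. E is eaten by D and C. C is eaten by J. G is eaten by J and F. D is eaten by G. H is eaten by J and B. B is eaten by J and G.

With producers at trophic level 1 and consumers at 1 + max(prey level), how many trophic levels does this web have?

Producers (level 1): I, H, E, A.
I → D → G → J gives J level 4.
No species has a prey at level 4, so no species reaches level 5.

4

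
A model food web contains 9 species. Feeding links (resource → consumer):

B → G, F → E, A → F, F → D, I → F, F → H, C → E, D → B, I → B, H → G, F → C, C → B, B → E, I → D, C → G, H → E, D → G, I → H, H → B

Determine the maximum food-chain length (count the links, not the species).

One longest chain: I → F → C → B → G.
It has 5 species and 4 links.

4 links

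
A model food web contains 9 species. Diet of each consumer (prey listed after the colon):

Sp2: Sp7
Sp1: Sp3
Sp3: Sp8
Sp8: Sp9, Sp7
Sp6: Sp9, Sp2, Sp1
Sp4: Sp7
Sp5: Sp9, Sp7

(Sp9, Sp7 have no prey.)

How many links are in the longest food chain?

One longest chain: Sp9 → Sp8 → Sp3 → Sp1 → Sp6.
It has 5 species and 4 links.

4 links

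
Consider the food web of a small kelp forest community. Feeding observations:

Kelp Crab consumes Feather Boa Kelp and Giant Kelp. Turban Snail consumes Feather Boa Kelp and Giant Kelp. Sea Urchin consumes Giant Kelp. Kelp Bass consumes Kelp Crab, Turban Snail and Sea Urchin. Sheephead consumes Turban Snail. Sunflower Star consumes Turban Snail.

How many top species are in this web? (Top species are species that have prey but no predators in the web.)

Top species (has prey, but nothing eats it): Kelp Bass, Sunflower Star, Sheephead.
Count: 3.

3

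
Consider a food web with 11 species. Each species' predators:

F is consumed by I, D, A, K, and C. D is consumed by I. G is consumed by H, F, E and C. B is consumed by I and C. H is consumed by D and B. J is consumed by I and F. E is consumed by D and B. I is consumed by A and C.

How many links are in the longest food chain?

One longest chain: G → H → D → I → C.
It has 5 species and 4 links.

4 links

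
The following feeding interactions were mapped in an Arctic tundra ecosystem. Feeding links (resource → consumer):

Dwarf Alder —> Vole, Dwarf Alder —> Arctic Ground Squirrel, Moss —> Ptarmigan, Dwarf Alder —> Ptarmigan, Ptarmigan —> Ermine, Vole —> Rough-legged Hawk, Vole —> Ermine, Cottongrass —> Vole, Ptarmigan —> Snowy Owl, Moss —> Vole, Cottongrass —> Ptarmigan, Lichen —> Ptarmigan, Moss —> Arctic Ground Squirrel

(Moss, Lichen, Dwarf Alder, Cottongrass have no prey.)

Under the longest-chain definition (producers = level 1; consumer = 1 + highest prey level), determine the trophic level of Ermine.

Trophic level 3

Moss is a producer → level 1.
Vole eats Moss (level 1); other prey at levels: Dwarf Alder 1, Cottongrass 1 → level 2.
Ermine eats Vole (level 2); other prey at levels: Ptarmigan 2 → level 3.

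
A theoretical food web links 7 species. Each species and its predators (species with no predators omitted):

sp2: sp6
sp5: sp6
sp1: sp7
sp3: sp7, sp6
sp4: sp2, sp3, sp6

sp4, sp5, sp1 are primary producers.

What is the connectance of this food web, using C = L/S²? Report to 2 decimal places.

C = 0.16

The web has S = 7 species and L = 8 feeding links.
C = L / S² = 8 / 49 = 0.1633 ≈ 0.16.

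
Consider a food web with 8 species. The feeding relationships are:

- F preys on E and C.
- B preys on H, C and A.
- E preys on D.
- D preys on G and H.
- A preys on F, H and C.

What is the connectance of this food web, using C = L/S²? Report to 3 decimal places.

C = 0.172

The web has S = 8 species and L = 11 feeding links.
C = L / S² = 11 / 64 = 0.1719 ≈ 0.172.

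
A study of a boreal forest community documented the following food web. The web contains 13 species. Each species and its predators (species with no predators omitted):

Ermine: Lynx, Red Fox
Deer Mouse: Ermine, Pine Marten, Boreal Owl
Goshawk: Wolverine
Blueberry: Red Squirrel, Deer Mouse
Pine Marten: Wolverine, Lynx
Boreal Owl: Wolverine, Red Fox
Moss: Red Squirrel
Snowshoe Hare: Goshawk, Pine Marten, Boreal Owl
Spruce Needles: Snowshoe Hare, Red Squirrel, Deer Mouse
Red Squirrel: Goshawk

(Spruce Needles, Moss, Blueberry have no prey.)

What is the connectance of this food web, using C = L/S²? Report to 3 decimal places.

C = 0.118

The web has S = 13 species and L = 20 feeding links.
C = L / S² = 20 / 169 = 0.1183 ≈ 0.118.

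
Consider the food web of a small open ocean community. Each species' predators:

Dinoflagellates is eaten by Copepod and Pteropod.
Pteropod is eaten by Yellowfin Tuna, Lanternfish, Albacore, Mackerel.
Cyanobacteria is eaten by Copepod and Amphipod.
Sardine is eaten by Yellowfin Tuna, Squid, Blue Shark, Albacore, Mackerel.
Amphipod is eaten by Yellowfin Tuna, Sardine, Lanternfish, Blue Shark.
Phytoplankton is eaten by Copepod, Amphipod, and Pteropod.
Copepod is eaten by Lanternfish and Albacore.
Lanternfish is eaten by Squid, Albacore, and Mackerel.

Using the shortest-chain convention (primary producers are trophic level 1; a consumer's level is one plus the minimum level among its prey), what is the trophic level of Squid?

Trophic level 4

Cyanobacteria is a producer → level 1.
Amphipod eats Cyanobacteria → level 2.
Sardine eats Amphipod → level 3.
Squid eats Sardine → level 4.
No prey of Squid is below level 3, so 4 is the minimum.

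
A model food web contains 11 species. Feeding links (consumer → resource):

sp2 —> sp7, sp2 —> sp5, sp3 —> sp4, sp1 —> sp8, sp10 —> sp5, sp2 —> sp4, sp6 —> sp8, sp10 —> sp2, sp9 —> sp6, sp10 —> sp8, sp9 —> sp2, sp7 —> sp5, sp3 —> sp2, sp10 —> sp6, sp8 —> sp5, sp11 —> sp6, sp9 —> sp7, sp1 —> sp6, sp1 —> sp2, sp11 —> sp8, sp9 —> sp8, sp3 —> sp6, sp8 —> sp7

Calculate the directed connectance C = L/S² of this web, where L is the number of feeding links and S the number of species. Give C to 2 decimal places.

The web has S = 11 species and L = 23 feeding links.
C = L / S² = 23 / 121 = 0.1901 ≈ 0.19.

C = 0.19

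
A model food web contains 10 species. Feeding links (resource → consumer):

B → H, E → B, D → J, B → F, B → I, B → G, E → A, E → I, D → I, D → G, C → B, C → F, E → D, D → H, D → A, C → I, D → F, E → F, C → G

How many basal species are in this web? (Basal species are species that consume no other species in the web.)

2

Basal species (no prey listed): C, E.
Count: 2.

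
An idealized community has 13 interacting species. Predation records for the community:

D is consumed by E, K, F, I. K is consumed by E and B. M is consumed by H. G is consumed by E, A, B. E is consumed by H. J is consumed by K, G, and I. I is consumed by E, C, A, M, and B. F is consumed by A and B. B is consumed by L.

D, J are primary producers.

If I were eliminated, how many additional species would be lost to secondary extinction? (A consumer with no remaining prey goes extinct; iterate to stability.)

2

Remove I.
Round 1: M (all prey gone), C (all prey gone) → extinct.
No further losses. Total secondary extinctions: 2.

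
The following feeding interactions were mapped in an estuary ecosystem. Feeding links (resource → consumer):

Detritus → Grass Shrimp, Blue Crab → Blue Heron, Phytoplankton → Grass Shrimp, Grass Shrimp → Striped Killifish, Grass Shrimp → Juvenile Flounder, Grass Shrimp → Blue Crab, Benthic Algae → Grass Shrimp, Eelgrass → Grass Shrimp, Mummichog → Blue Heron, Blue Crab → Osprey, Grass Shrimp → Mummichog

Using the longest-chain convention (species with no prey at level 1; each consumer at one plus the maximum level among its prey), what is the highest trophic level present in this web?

Basal resources (level 1): Detritus, Benthic Algae, Phytoplankton, Eelgrass.
Detritus → Grass Shrimp → Blue Crab → Osprey gives Osprey level 4.
No species has a prey at level 4, so no species reaches level 5.

4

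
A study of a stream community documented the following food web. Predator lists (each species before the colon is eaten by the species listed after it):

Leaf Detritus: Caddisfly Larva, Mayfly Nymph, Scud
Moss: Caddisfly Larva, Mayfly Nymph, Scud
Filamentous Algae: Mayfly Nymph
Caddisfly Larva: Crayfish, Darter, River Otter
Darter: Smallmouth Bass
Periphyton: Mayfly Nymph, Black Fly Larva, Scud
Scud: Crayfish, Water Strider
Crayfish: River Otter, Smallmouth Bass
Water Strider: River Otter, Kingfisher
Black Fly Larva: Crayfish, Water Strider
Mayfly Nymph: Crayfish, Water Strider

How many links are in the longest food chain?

3 links

One longest chain: Leaf Detritus → Caddisfly Larva → Crayfish → River Otter.
It has 4 species and 3 links.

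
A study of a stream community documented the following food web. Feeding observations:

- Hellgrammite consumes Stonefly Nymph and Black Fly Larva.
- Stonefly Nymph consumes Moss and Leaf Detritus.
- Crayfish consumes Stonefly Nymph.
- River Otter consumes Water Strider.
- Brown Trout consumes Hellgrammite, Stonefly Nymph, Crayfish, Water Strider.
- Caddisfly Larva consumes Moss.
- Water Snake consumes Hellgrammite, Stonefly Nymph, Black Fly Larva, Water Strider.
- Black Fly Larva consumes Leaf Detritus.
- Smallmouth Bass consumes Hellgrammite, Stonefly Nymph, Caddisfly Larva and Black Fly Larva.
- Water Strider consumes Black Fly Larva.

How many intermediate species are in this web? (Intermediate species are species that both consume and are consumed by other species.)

6

Intermediate species (has both prey and predators): Caddisfly Larva, Black Fly Larva, Stonefly Nymph, Water Strider, Crayfish, Hellgrammite.
Count: 6.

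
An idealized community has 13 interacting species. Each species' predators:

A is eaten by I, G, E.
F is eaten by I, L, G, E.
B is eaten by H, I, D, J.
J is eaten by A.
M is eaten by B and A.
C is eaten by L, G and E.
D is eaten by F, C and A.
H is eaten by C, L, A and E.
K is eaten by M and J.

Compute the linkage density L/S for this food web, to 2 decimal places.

There are L = 26 links among S = 13 species.
L/S = 26/13 = 2.0000 ≈ 2.00.

L/S = 2.00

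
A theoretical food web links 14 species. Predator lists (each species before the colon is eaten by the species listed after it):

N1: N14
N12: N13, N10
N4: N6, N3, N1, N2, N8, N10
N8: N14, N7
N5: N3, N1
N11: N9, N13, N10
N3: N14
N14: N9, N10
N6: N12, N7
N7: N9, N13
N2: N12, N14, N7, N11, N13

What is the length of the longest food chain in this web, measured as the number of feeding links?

3 links

One longest chain: N4 → N3 → N14 → N9.
It has 4 species and 3 links.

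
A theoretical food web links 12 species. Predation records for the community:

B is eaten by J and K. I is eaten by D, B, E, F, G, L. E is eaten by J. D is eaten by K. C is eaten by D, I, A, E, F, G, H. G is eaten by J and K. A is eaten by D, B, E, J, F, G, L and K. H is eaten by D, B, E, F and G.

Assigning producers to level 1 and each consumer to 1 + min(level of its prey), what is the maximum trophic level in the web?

3

Producers (level 1): C.
Following each consumer down to its lowest-level prey: C → D → K (levels 1 through 3).
All prey of K (D 2, A 2, G 2, B 3) are at level 2 or above, so K is at level 1 + 2 = 3.
Every consumer has at least one prey at level 2 or below, so none exceeds level 3.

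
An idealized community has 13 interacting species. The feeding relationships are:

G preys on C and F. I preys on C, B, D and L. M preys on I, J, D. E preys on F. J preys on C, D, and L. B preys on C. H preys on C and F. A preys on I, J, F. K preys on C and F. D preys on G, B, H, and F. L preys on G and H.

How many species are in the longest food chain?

One longest chain: C → H → D → I → M.
It has 5 species and 4 links.

5 species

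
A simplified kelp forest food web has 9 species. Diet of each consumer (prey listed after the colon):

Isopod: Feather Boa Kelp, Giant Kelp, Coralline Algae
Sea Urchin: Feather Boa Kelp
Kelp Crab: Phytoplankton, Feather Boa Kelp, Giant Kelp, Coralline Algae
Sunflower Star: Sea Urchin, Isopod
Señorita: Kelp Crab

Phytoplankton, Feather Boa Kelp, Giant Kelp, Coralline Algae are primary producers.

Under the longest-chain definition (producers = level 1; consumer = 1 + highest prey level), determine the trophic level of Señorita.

Trophic level 3

Phytoplankton is a producer → level 1.
Kelp Crab eats Phytoplankton (level 1); other prey at levels: Feather Boa Kelp 1, Giant Kelp 1, Coralline Algae 1 → level 2.
Señorita eats Kelp Crab → level 3.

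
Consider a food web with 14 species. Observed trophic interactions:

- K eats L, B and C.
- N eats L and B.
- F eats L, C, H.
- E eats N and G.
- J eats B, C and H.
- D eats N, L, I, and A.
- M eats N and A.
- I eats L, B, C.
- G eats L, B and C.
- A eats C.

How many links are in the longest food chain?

2 links

One longest chain: C → A → D.
It has 3 species and 2 links.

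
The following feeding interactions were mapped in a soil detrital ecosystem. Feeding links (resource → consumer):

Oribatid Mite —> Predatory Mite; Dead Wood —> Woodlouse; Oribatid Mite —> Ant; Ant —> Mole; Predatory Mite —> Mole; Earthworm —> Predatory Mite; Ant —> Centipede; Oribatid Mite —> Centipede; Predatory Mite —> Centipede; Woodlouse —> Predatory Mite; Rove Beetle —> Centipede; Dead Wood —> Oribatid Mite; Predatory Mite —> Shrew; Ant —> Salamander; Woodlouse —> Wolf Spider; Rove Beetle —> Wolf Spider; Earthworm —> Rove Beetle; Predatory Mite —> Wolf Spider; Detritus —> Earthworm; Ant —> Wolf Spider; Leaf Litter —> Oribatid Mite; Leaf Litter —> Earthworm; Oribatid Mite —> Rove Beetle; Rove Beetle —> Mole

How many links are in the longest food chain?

3 links

One longest chain: Leaf Litter → Oribatid Mite → Predatory Mite → Shrew.
It has 4 species and 3 links.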